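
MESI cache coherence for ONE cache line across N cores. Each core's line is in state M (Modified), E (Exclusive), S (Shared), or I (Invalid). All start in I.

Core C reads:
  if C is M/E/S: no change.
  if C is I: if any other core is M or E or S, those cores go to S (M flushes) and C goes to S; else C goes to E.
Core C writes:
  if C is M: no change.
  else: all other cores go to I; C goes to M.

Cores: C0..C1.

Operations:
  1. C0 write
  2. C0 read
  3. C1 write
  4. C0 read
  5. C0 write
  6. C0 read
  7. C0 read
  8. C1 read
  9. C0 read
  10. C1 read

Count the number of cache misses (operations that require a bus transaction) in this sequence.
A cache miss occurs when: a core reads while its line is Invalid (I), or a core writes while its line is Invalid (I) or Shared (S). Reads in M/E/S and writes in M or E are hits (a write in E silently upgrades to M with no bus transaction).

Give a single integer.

Answer: 5

Derivation:
Op 1: C0 write [C0 write: invalidate none -> C0=M] -> [M,I] [MISS #1: write from I]
Op 2: C0 read [C0 read: already in M, no change] -> [M,I] [hit: read from M]
Op 3: C1 write [C1 write: invalidate ['C0=M'] -> C1=M] -> [I,M] [MISS #2: write from I]
Op 4: C0 read [C0 read from I: others=['C1=M'] -> C0=S, others downsized to S] -> [S,S] [MISS #3: read from I]
Op 5: C0 write [C0 write: invalidate ['C1=S'] -> C0=M] -> [M,I] [MISS #4: write from S]
Op 6: C0 read [C0 read: already in M, no change] -> [M,I] [hit: read from M]
Op 7: C0 read [C0 read: already in M, no change] -> [M,I] [hit: read from M]
Op 8: C1 read [C1 read from I: others=['C0=M'] -> C1=S, others downsized to S] -> [S,S] [MISS #5: read from I]
Op 9: C0 read [C0 read: already in S, no change] -> [S,S] [hit: read from S]
Op 10: C1 read [C1 read: already in S, no change] -> [S,S] [hit: read from S]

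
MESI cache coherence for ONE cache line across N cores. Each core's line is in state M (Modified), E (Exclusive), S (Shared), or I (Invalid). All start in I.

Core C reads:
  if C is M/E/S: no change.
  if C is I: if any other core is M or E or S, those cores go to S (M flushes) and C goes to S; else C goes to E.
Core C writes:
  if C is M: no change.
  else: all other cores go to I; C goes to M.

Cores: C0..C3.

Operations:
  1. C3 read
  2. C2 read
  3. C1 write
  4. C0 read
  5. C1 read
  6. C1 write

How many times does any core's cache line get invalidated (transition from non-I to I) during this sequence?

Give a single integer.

Op 1: C3 read [C3 read from I: no other sharers -> C3=E (exclusive)] -> [I,I,I,E] (invalidations this op: 0; running total: 0)
Op 2: C2 read [C2 read from I: others=['C3=E'] -> C2=S, others downsized to S] -> [I,I,S,S] (invalidations this op: 0; running total: 0)
Op 3: C1 write [C1 write: invalidate ['C2=S', 'C3=S'] -> C1=M] -> [I,M,I,I] (invalidations this op: 2; running total: 2)
Op 4: C0 read [C0 read from I: others=['C1=M'] -> C0=S, others downsized to S] -> [S,S,I,I] (invalidations this op: 0; running total: 2)
Op 5: C1 read [C1 read: already in S, no change] -> [S,S,I,I] (invalidations this op: 0; running total: 2)
Op 6: C1 write [C1 write: invalidate ['C0=S'] -> C1=M] -> [I,M,I,I] (invalidations this op: 1; running total: 3)

Answer: 3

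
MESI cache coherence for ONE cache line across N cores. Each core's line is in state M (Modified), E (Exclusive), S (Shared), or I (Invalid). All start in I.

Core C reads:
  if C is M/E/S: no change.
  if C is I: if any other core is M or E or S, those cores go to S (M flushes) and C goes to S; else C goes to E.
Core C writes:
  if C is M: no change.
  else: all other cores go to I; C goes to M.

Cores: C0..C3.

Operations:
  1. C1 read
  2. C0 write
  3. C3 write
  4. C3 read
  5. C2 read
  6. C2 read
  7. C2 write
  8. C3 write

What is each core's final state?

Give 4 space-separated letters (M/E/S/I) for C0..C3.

Answer: I I I M

Derivation:
Op 1: C1 read [C1 read from I: no other sharers -> C1=E (exclusive)] -> [I,E,I,I]
Op 2: C0 write [C0 write: invalidate ['C1=E'] -> C0=M] -> [M,I,I,I]
Op 3: C3 write [C3 write: invalidate ['C0=M'] -> C3=M] -> [I,I,I,M]
Op 4: C3 read [C3 read: already in M, no change] -> [I,I,I,M]
Op 5: C2 read [C2 read from I: others=['C3=M'] -> C2=S, others downsized to S] -> [I,I,S,S]
Op 6: C2 read [C2 read: already in S, no change] -> [I,I,S,S]
Op 7: C2 write [C2 write: invalidate ['C3=S'] -> C2=M] -> [I,I,M,I]
Op 8: C3 write [C3 write: invalidate ['C2=M'] -> C3=M] -> [I,I,I,M]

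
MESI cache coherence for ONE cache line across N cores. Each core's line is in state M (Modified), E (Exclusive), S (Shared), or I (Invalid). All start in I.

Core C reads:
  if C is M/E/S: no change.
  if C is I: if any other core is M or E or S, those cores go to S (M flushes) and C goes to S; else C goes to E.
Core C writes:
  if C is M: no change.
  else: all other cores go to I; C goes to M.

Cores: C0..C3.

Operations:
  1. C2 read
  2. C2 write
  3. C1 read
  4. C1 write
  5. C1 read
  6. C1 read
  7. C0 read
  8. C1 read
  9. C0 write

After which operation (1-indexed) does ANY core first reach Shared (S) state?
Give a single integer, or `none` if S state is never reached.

Answer: 3

Derivation:
Op 1: C2 read [C2 read from I: no other sharers -> C2=E (exclusive)] -> [I,I,E,I]
Op 2: C2 write [C2 write: invalidate none -> C2=M] -> [I,I,M,I]
Op 3: C1 read [C1 read from I: others=['C2=M'] -> C1=S, others downsized to S] -> [I,S,S,I]
  -> First S state at op 3; remaining ops need not be traced.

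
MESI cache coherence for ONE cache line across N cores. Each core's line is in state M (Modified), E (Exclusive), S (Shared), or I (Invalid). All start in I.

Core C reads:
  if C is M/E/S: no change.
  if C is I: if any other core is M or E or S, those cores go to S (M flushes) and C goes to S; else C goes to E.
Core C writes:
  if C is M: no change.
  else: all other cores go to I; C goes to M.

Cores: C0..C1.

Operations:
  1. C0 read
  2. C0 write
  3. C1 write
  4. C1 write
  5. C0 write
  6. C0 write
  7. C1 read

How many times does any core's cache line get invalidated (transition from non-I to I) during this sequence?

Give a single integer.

Op 1: C0 read [C0 read from I: no other sharers -> C0=E (exclusive)] -> [E,I] (invalidations this op: 0; running total: 0)
Op 2: C0 write [C0 write: invalidate none -> C0=M] -> [M,I] (invalidations this op: 0; running total: 0)
Op 3: C1 write [C1 write: invalidate ['C0=M'] -> C1=M] -> [I,M] (invalidations this op: 1; running total: 1)
Op 4: C1 write [C1 write: already M (modified), no change] -> [I,M] (invalidations this op: 0; running total: 1)
Op 5: C0 write [C0 write: invalidate ['C1=M'] -> C0=M] -> [M,I] (invalidations this op: 1; running total: 2)
Op 6: C0 write [C0 write: already M (modified), no change] -> [M,I] (invalidations this op: 0; running total: 2)
Op 7: C1 read [C1 read from I: others=['C0=M'] -> C1=S, others downsized to S] -> [S,S] (invalidations this op: 0; running total: 2)

Answer: 2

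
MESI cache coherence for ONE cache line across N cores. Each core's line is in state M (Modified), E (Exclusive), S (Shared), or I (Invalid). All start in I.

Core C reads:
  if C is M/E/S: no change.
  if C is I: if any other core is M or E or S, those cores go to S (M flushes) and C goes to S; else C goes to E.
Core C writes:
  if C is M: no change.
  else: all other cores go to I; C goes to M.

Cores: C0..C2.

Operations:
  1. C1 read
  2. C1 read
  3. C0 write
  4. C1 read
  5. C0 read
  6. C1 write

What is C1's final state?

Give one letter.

Answer: M

Derivation:
Op 1: C1 read [C1 read from I: no other sharers -> C1=E (exclusive)] -> [I,E,I]
Op 2: C1 read [C1 read: already in E, no change] -> [I,E,I]
Op 3: C0 write [C0 write: invalidate ['C1=E'] -> C0=M] -> [M,I,I]
Op 4: C1 read [C1 read from I: others=['C0=M'] -> C1=S, others downsized to S] -> [S,S,I]
Op 5: C0 read [C0 read: already in S, no change] -> [S,S,I]
Op 6: C1 write [C1 write: invalidate ['C0=S'] -> C1=M] -> [I,M,I]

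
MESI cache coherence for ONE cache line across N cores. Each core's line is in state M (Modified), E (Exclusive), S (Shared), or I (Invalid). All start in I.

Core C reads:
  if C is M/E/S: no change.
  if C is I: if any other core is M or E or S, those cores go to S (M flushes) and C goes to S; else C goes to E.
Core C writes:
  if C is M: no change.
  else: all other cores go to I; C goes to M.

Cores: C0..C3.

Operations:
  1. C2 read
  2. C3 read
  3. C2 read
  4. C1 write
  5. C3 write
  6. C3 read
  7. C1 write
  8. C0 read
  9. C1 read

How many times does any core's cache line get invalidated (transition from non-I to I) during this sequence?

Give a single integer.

Op 1: C2 read [C2 read from I: no other sharers -> C2=E (exclusive)] -> [I,I,E,I] (invalidations this op: 0; running total: 0)
Op 2: C3 read [C3 read from I: others=['C2=E'] -> C3=S, others downsized to S] -> [I,I,S,S] (invalidations this op: 0; running total: 0)
Op 3: C2 read [C2 read: already in S, no change] -> [I,I,S,S] (invalidations this op: 0; running total: 0)
Op 4: C1 write [C1 write: invalidate ['C2=S', 'C3=S'] -> C1=M] -> [I,M,I,I] (invalidations this op: 2; running total: 2)
Op 5: C3 write [C3 write: invalidate ['C1=M'] -> C3=M] -> [I,I,I,M] (invalidations this op: 1; running total: 3)
Op 6: C3 read [C3 read: already in M, no change] -> [I,I,I,M] (invalidations this op: 0; running total: 3)
Op 7: C1 write [C1 write: invalidate ['C3=M'] -> C1=M] -> [I,M,I,I] (invalidations this op: 1; running total: 4)
Op 8: C0 read [C0 read from I: others=['C1=M'] -> C0=S, others downsized to S] -> [S,S,I,I] (invalidations this op: 0; running total: 4)
Op 9: C1 read [C1 read: already in S, no change] -> [S,S,I,I] (invalidations this op: 0; running total: 4)

Answer: 4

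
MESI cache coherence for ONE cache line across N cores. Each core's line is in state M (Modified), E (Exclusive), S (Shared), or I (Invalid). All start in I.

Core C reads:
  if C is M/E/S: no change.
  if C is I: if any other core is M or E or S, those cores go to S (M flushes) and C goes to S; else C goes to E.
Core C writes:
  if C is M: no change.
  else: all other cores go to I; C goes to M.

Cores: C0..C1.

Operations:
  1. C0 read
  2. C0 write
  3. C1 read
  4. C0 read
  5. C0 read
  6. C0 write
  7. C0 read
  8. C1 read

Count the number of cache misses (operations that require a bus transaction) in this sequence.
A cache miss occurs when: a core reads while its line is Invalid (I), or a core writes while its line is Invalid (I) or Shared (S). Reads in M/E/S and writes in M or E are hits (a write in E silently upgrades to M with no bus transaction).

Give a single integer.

Op 1: C0 read [C0 read from I: no other sharers -> C0=E (exclusive)] -> [E,I] [MISS #1: read from I]
Op 2: C0 write [C0 write: invalidate none -> C0=M] -> [M,I] [hit: write from E is a silent E->M upgrade, no bus transaction]
Op 3: C1 read [C1 read from I: others=['C0=M'] -> C1=S, others downsized to S] -> [S,S] [MISS #2: read from I]
Op 4: C0 read [C0 read: already in S, no change] -> [S,S] [hit: read from S]
Op 5: C0 read [C0 read: already in S, no change] -> [S,S] [hit: read from S]
Op 6: C0 write [C0 write: invalidate ['C1=S'] -> C0=M] -> [M,I] [MISS #3: write from S]
Op 7: C0 read [C0 read: already in M, no change] -> [M,I] [hit: read from M]
Op 8: C1 read [C1 read from I: others=['C0=M'] -> C1=S, others downsized to S] -> [S,S] [MISS #4: read from I]

Answer: 4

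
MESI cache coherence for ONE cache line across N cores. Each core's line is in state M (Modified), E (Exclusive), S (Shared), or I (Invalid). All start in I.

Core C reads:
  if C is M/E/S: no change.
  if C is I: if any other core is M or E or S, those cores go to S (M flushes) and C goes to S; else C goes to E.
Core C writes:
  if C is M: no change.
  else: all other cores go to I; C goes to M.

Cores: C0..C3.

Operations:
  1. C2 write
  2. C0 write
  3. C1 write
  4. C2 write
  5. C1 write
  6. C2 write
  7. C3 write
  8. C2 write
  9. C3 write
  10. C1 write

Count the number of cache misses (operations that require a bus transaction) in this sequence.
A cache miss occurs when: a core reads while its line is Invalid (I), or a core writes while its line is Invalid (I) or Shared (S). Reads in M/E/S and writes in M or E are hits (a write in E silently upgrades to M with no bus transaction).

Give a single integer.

Answer: 10

Derivation:
Op 1: C2 write [C2 write: invalidate none -> C2=M] -> [I,I,M,I] [MISS #1: write from I]
Op 2: C0 write [C0 write: invalidate ['C2=M'] -> C0=M] -> [M,I,I,I] [MISS #2: write from I]
Op 3: C1 write [C1 write: invalidate ['C0=M'] -> C1=M] -> [I,M,I,I] [MISS #3: write from I]
Op 4: C2 write [C2 write: invalidate ['C1=M'] -> C2=M] -> [I,I,M,I] [MISS #4: write from I]
Op 5: C1 write [C1 write: invalidate ['C2=M'] -> C1=M] -> [I,M,I,I] [MISS #5: write from I]
Op 6: C2 write [C2 write: invalidate ['C1=M'] -> C2=M] -> [I,I,M,I] [MISS #6: write from I]
Op 7: C3 write [C3 write: invalidate ['C2=M'] -> C3=M] -> [I,I,I,M] [MISS #7: write from I]
Op 8: C2 write [C2 write: invalidate ['C3=M'] -> C2=M] -> [I,I,M,I] [MISS #8: write from I]
Op 9: C3 write [C3 write: invalidate ['C2=M'] -> C3=M] -> [I,I,I,M] [MISS #9: write from I]
Op 10: C1 write [C1 write: invalidate ['C3=M'] -> C1=M] -> [I,M,I,I] [MISS #10: write from I]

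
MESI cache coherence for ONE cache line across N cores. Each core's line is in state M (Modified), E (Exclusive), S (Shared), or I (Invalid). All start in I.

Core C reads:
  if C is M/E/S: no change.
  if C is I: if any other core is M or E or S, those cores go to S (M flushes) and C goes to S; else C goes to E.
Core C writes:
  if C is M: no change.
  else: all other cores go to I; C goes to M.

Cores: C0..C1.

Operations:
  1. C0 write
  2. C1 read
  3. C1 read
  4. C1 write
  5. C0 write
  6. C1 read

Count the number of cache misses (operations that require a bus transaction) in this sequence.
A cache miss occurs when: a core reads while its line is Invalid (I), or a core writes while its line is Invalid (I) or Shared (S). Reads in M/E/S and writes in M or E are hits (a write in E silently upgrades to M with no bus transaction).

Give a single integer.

Op 1: C0 write [C0 write: invalidate none -> C0=M] -> [M,I] [MISS #1: write from I]
Op 2: C1 read [C1 read from I: others=['C0=M'] -> C1=S, others downsized to S] -> [S,S] [MISS #2: read from I]
Op 3: C1 read [C1 read: already in S, no change] -> [S,S] [hit: read from S]
Op 4: C1 write [C1 write: invalidate ['C0=S'] -> C1=M] -> [I,M] [MISS #3: write from S]
Op 5: C0 write [C0 write: invalidate ['C1=M'] -> C0=M] -> [M,I] [MISS #4: write from I]
Op 6: C1 read [C1 read from I: others=['C0=M'] -> C1=S, others downsized to S] -> [S,S] [MISS #5: read from I]

Answer: 5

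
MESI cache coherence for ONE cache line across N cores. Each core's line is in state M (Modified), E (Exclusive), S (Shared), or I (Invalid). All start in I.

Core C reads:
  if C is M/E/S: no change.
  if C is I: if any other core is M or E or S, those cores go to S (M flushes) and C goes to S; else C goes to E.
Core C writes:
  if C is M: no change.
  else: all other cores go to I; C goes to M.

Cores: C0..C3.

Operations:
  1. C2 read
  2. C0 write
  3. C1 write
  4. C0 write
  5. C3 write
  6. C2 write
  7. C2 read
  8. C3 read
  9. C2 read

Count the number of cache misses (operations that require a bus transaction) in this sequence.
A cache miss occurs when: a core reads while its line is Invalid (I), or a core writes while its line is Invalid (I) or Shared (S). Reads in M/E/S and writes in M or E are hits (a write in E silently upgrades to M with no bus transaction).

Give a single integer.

Op 1: C2 read [C2 read from I: no other sharers -> C2=E (exclusive)] -> [I,I,E,I] [MISS #1: read from I]
Op 2: C0 write [C0 write: invalidate ['C2=E'] -> C0=M] -> [M,I,I,I] [MISS #2: write from I]
Op 3: C1 write [C1 write: invalidate ['C0=M'] -> C1=M] -> [I,M,I,I] [MISS #3: write from I]
Op 4: C0 write [C0 write: invalidate ['C1=M'] -> C0=M] -> [M,I,I,I] [MISS #4: write from I]
Op 5: C3 write [C3 write: invalidate ['C0=M'] -> C3=M] -> [I,I,I,M] [MISS #5: write from I]
Op 6: C2 write [C2 write: invalidate ['C3=M'] -> C2=M] -> [I,I,M,I] [MISS #6: write from I]
Op 7: C2 read [C2 read: already in M, no change] -> [I,I,M,I] [hit: read from M]
Op 8: C3 read [C3 read from I: others=['C2=M'] -> C3=S, others downsized to S] -> [I,I,S,S] [MISS #7: read from I]
Op 9: C2 read [C2 read: already in S, no change] -> [I,I,S,S] [hit: read from S]

Answer: 7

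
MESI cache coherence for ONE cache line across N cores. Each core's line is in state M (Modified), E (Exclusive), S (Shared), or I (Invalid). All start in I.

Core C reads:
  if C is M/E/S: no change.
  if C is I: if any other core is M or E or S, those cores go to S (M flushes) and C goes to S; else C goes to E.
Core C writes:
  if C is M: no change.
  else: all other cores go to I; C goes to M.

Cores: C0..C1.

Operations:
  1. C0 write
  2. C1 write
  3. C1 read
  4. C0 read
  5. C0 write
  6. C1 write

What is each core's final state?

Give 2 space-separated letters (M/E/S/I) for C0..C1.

Answer: I M

Derivation:
Op 1: C0 write [C0 write: invalidate none -> C0=M] -> [M,I]
Op 2: C1 write [C1 write: invalidate ['C0=M'] -> C1=M] -> [I,M]
Op 3: C1 read [C1 read: already in M, no change] -> [I,M]
Op 4: C0 read [C0 read from I: others=['C1=M'] -> C0=S, others downsized to S] -> [S,S]
Op 5: C0 write [C0 write: invalidate ['C1=S'] -> C0=M] -> [M,I]
Op 6: C1 write [C1 write: invalidate ['C0=M'] -> C1=M] -> [I,M]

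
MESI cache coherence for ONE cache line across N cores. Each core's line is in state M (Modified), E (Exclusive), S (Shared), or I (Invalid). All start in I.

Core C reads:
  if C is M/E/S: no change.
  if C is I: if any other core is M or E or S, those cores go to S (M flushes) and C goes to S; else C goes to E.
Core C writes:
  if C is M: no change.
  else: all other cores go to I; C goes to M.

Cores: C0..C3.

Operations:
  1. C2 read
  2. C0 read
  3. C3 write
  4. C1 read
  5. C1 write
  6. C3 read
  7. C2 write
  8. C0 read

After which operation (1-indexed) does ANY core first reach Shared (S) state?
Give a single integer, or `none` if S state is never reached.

Op 1: C2 read [C2 read from I: no other sharers -> C2=E (exclusive)] -> [I,I,E,I]
Op 2: C0 read [C0 read from I: others=['C2=E'] -> C0=S, others downsized to S] -> [S,I,S,I]
  -> First S state at op 2; remaining ops need not be traced.

Answer: 2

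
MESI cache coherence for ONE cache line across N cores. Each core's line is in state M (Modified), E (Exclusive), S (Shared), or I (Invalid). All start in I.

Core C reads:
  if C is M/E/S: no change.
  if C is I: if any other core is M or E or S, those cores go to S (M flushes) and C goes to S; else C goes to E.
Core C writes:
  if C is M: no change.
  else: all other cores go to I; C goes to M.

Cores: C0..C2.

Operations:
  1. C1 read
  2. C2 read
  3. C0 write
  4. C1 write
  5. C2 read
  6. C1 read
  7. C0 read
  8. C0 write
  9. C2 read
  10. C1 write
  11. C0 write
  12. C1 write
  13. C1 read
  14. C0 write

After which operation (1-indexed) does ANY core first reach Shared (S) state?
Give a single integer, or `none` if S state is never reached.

Answer: 2

Derivation:
Op 1: C1 read [C1 read from I: no other sharers -> C1=E (exclusive)] -> [I,E,I]
Op 2: C2 read [C2 read from I: others=['C1=E'] -> C2=S, others downsized to S] -> [I,S,S]
  -> First S state at op 2; remaining ops need not be traced.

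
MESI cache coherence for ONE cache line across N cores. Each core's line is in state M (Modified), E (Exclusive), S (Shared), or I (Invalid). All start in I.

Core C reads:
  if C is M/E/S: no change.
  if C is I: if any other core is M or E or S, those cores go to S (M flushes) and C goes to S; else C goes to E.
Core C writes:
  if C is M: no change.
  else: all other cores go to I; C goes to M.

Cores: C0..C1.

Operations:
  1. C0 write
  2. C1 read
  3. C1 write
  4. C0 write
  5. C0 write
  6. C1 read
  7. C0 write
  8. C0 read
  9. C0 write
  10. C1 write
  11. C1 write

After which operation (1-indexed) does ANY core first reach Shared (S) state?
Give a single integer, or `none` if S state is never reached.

Answer: 2

Derivation:
Op 1: C0 write [C0 write: invalidate none -> C0=M] -> [M,I]
Op 2: C1 read [C1 read from I: others=['C0=M'] -> C1=S, others downsized to S] -> [S,S]
  -> First S state at op 2; remaining ops need not be traced.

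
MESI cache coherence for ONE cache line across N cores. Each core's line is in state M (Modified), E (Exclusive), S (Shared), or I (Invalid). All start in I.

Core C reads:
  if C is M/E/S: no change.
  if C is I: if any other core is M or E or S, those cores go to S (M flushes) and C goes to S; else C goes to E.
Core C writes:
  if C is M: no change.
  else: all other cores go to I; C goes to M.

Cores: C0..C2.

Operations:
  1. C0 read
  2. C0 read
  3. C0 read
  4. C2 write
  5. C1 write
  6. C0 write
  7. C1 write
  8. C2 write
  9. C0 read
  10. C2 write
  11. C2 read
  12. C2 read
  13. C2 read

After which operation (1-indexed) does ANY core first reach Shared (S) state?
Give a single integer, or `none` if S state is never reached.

Op 1: C0 read [C0 read from I: no other sharers -> C0=E (exclusive)] -> [E,I,I]
Op 2: C0 read [C0 read: already in E, no change] -> [E,I,I]
Op 3: C0 read [C0 read: already in E, no change] -> [E,I,I]
Op 4: C2 write [C2 write: invalidate ['C0=E'] -> C2=M] -> [I,I,M]
Op 5: C1 write [C1 write: invalidate ['C2=M'] -> C1=M] -> [I,M,I]
Op 6: C0 write [C0 write: invalidate ['C1=M'] -> C0=M] -> [M,I,I]
Op 7: C1 write [C1 write: invalidate ['C0=M'] -> C1=M] -> [I,M,I]
Op 8: C2 write [C2 write: invalidate ['C1=M'] -> C2=M] -> [I,I,M]
Op 9: C0 read [C0 read from I: others=['C2=M'] -> C0=S, others downsized to S] -> [S,I,S]
  -> First S state at op 9; remaining ops need not be traced.

Answer: 9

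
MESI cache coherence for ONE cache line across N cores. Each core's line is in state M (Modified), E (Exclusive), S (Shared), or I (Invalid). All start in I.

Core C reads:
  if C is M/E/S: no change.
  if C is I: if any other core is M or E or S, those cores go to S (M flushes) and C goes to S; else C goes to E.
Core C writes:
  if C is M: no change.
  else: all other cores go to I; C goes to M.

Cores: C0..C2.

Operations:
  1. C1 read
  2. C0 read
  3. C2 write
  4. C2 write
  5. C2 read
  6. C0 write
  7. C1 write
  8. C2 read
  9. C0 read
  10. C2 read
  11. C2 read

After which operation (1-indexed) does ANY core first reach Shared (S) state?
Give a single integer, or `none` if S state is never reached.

Op 1: C1 read [C1 read from I: no other sharers -> C1=E (exclusive)] -> [I,E,I]
Op 2: C0 read [C0 read from I: others=['C1=E'] -> C0=S, others downsized to S] -> [S,S,I]
  -> First S state at op 2; remaining ops need not be traced.

Answer: 2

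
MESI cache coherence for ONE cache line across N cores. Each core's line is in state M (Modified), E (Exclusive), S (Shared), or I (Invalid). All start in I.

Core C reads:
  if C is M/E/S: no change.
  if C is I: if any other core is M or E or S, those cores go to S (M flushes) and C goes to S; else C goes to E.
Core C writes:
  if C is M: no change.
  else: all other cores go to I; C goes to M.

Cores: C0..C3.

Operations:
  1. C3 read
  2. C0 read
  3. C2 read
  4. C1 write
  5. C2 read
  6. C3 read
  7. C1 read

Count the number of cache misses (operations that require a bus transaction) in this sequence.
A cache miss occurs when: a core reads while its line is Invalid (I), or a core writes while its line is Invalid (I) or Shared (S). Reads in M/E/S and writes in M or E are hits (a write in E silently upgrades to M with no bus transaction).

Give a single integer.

Op 1: C3 read [C3 read from I: no other sharers -> C3=E (exclusive)] -> [I,I,I,E] [MISS #1: read from I]
Op 2: C0 read [C0 read from I: others=['C3=E'] -> C0=S, others downsized to S] -> [S,I,I,S] [MISS #2: read from I]
Op 3: C2 read [C2 read from I: others=['C0=S', 'C3=S'] -> C2=S, others downsized to S] -> [S,I,S,S] [MISS #3: read from I]
Op 4: C1 write [C1 write: invalidate ['C0=S', 'C2=S', 'C3=S'] -> C1=M] -> [I,M,I,I] [MISS #4: write from I]
Op 5: C2 read [C2 read from I: others=['C1=M'] -> C2=S, others downsized to S] -> [I,S,S,I] [MISS #5: read from I]
Op 6: C3 read [C3 read from I: others=['C1=S', 'C2=S'] -> C3=S, others downsized to S] -> [I,S,S,S] [MISS #6: read from I]
Op 7: C1 read [C1 read: already in S, no change] -> [I,S,S,S] [hit: read from S]

Answer: 6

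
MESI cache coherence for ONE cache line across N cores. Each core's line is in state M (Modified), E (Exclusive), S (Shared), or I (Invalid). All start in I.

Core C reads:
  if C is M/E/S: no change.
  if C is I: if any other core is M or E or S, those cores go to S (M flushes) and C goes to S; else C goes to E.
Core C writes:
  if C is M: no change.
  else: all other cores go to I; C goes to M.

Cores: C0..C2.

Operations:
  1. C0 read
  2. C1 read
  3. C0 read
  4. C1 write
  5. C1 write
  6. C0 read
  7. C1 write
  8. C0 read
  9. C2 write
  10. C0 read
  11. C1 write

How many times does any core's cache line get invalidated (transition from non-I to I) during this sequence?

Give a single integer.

Answer: 6

Derivation:
Op 1: C0 read [C0 read from I: no other sharers -> C0=E (exclusive)] -> [E,I,I] (invalidations this op: 0; running total: 0)
Op 2: C1 read [C1 read from I: others=['C0=E'] -> C1=S, others downsized to S] -> [S,S,I] (invalidations this op: 0; running total: 0)
Op 3: C0 read [C0 read: already in S, no change] -> [S,S,I] (invalidations this op: 0; running total: 0)
Op 4: C1 write [C1 write: invalidate ['C0=S'] -> C1=M] -> [I,M,I] (invalidations this op: 1; running total: 1)
Op 5: C1 write [C1 write: already M (modified), no change] -> [I,M,I] (invalidations this op: 0; running total: 1)
Op 6: C0 read [C0 read from I: others=['C1=M'] -> C0=S, others downsized to S] -> [S,S,I] (invalidations this op: 0; running total: 1)
Op 7: C1 write [C1 write: invalidate ['C0=S'] -> C1=M] -> [I,M,I] (invalidations this op: 1; running total: 2)
Op 8: C0 read [C0 read from I: others=['C1=M'] -> C0=S, others downsized to S] -> [S,S,I] (invalidations this op: 0; running total: 2)
Op 9: C2 write [C2 write: invalidate ['C0=S', 'C1=S'] -> C2=M] -> [I,I,M] (invalidations this op: 2; running total: 4)
Op 10: C0 read [C0 read from I: others=['C2=M'] -> C0=S, others downsized to S] -> [S,I,S] (invalidations this op: 0; running total: 4)
Op 11: C1 write [C1 write: invalidate ['C0=S', 'C2=S'] -> C1=M] -> [I,M,I] (invalidations this op: 2; running total: 6)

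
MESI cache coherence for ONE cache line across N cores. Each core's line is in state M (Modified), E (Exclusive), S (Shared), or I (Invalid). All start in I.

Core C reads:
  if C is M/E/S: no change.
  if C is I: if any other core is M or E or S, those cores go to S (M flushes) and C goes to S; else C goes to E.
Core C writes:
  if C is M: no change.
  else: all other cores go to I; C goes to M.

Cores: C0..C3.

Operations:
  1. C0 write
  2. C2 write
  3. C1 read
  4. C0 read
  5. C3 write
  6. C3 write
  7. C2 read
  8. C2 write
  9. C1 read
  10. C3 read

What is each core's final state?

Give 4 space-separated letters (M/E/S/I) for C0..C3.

Answer: I S S S

Derivation:
Op 1: C0 write [C0 write: invalidate none -> C0=M] -> [M,I,I,I]
Op 2: C2 write [C2 write: invalidate ['C0=M'] -> C2=M] -> [I,I,M,I]
Op 3: C1 read [C1 read from I: others=['C2=M'] -> C1=S, others downsized to S] -> [I,S,S,I]
Op 4: C0 read [C0 read from I: others=['C1=S', 'C2=S'] -> C0=S, others downsized to S] -> [S,S,S,I]
Op 5: C3 write [C3 write: invalidate ['C0=S', 'C1=S', 'C2=S'] -> C3=M] -> [I,I,I,M]
Op 6: C3 write [C3 write: already M (modified), no change] -> [I,I,I,M]
Op 7: C2 read [C2 read from I: others=['C3=M'] -> C2=S, others downsized to S] -> [I,I,S,S]
Op 8: C2 write [C2 write: invalidate ['C3=S'] -> C2=M] -> [I,I,M,I]
Op 9: C1 read [C1 read from I: others=['C2=M'] -> C1=S, others downsized to S] -> [I,S,S,I]
Op 10: C3 read [C3 read from I: others=['C1=S', 'C2=S'] -> C3=S, others downsized to S] -> [I,S,S,S]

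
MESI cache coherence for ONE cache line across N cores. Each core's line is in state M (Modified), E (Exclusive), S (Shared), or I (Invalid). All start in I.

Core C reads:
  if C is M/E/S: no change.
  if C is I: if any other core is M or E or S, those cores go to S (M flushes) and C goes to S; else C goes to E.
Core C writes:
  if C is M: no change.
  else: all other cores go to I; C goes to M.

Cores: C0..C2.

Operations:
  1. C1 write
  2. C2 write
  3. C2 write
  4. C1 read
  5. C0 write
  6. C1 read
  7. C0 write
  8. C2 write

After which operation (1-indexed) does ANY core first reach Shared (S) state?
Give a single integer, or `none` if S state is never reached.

Answer: 4

Derivation:
Op 1: C1 write [C1 write: invalidate none -> C1=M] -> [I,M,I]
Op 2: C2 write [C2 write: invalidate ['C1=M'] -> C2=M] -> [I,I,M]
Op 3: C2 write [C2 write: already M (modified), no change] -> [I,I,M]
Op 4: C1 read [C1 read from I: others=['C2=M'] -> C1=S, others downsized to S] -> [I,S,S]
  -> First S state at op 4; remaining ops need not be traced.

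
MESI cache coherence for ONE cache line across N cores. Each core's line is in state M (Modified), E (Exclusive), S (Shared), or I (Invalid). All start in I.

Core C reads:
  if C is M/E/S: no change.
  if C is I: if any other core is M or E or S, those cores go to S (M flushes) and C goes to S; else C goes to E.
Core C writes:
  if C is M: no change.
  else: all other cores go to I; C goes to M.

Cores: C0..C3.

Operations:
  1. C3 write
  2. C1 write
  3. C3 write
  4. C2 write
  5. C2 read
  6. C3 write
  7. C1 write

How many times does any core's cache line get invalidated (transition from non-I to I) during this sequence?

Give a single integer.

Answer: 5

Derivation:
Op 1: C3 write [C3 write: invalidate none -> C3=M] -> [I,I,I,M] (invalidations this op: 0; running total: 0)
Op 2: C1 write [C1 write: invalidate ['C3=M'] -> C1=M] -> [I,M,I,I] (invalidations this op: 1; running total: 1)
Op 3: C3 write [C3 write: invalidate ['C1=M'] -> C3=M] -> [I,I,I,M] (invalidations this op: 1; running total: 2)
Op 4: C2 write [C2 write: invalidate ['C3=M'] -> C2=M] -> [I,I,M,I] (invalidations this op: 1; running total: 3)
Op 5: C2 read [C2 read: already in M, no change] -> [I,I,M,I] (invalidations this op: 0; running total: 3)
Op 6: C3 write [C3 write: invalidate ['C2=M'] -> C3=M] -> [I,I,I,M] (invalidations this op: 1; running total: 4)
Op 7: C1 write [C1 write: invalidate ['C3=M'] -> C1=M] -> [I,M,I,I] (invalidations this op: 1; running total: 5)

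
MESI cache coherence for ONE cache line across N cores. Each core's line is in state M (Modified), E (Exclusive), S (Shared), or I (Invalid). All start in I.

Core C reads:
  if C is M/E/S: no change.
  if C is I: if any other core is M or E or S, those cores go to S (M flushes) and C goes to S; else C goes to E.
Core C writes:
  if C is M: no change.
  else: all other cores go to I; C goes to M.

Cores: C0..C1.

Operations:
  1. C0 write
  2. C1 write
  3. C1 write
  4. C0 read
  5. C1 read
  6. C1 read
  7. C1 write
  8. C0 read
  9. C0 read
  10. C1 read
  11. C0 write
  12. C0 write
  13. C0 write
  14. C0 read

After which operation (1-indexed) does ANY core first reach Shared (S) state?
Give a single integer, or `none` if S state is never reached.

Op 1: C0 write [C0 write: invalidate none -> C0=M] -> [M,I]
Op 2: C1 write [C1 write: invalidate ['C0=M'] -> C1=M] -> [I,M]
Op 3: C1 write [C1 write: already M (modified), no change] -> [I,M]
Op 4: C0 read [C0 read from I: others=['C1=M'] -> C0=S, others downsized to S] -> [S,S]
  -> First S state at op 4; remaining ops need not be traced.

Answer: 4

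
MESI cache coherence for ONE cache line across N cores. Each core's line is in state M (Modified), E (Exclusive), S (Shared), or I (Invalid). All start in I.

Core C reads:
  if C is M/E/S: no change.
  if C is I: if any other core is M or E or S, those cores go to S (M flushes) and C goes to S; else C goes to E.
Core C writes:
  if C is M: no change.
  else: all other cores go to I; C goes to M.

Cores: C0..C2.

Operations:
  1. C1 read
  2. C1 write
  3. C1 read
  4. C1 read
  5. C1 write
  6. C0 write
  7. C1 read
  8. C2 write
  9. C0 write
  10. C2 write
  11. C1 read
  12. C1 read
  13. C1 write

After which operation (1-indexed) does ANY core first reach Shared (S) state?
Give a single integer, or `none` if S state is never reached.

Answer: 7

Derivation:
Op 1: C1 read [C1 read from I: no other sharers -> C1=E (exclusive)] -> [I,E,I]
Op 2: C1 write [C1 write: invalidate none -> C1=M] -> [I,M,I]
Op 3: C1 read [C1 read: already in M, no change] -> [I,M,I]
Op 4: C1 read [C1 read: already in M, no change] -> [I,M,I]
Op 5: C1 write [C1 write: already M (modified), no change] -> [I,M,I]
Op 6: C0 write [C0 write: invalidate ['C1=M'] -> C0=M] -> [M,I,I]
Op 7: C1 read [C1 read from I: others=['C0=M'] -> C1=S, others downsized to S] -> [S,S,I]
  -> First S state at op 7; remaining ops need not be traced.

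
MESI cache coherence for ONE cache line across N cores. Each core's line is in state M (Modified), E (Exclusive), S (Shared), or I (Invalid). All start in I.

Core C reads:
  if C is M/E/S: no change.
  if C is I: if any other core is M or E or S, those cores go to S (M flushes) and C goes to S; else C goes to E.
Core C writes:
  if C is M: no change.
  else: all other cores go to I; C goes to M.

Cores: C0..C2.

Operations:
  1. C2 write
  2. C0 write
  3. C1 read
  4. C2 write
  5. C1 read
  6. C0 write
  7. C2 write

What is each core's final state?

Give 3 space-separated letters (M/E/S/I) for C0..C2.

Op 1: C2 write [C2 write: invalidate none -> C2=M] -> [I,I,M]
Op 2: C0 write [C0 write: invalidate ['C2=M'] -> C0=M] -> [M,I,I]
Op 3: C1 read [C1 read from I: others=['C0=M'] -> C1=S, others downsized to S] -> [S,S,I]
Op 4: C2 write [C2 write: invalidate ['C0=S', 'C1=S'] -> C2=M] -> [I,I,M]
Op 5: C1 read [C1 read from I: others=['C2=M'] -> C1=S, others downsized to S] -> [I,S,S]
Op 6: C0 write [C0 write: invalidate ['C1=S', 'C2=S'] -> C0=M] -> [M,I,I]
Op 7: C2 write [C2 write: invalidate ['C0=M'] -> C2=M] -> [I,I,M]

Answer: I I M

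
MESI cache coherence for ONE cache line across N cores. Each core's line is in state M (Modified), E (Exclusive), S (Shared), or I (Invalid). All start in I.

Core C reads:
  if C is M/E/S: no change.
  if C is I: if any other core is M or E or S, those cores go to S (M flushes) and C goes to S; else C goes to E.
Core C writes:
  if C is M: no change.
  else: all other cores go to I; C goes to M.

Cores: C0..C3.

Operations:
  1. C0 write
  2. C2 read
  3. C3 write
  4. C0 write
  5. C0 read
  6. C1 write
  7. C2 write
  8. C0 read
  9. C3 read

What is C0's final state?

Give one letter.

Answer: S

Derivation:
Op 1: C0 write [C0 write: invalidate none -> C0=M] -> [M,I,I,I]
Op 2: C2 read [C2 read from I: others=['C0=M'] -> C2=S, others downsized to S] -> [S,I,S,I]
Op 3: C3 write [C3 write: invalidate ['C0=S', 'C2=S'] -> C3=M] -> [I,I,I,M]
Op 4: C0 write [C0 write: invalidate ['C3=M'] -> C0=M] -> [M,I,I,I]
Op 5: C0 read [C0 read: already in M, no change] -> [M,I,I,I]
Op 6: C1 write [C1 write: invalidate ['C0=M'] -> C1=M] -> [I,M,I,I]
Op 7: C2 write [C2 write: invalidate ['C1=M'] -> C2=M] -> [I,I,M,I]
Op 8: C0 read [C0 read from I: others=['C2=M'] -> C0=S, others downsized to S] -> [S,I,S,I]
Op 9: C3 read [C3 read from I: others=['C0=S', 'C2=S'] -> C3=S, others downsized to S] -> [S,I,S,S]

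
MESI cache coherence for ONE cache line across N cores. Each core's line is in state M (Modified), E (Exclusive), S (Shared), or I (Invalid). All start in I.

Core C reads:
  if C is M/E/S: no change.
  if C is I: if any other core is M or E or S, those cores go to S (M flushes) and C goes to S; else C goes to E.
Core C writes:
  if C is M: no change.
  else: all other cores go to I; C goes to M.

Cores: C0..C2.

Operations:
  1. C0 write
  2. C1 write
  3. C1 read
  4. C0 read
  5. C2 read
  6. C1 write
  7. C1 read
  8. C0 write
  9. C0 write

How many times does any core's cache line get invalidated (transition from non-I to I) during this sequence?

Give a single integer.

Op 1: C0 write [C0 write: invalidate none -> C0=M] -> [M,I,I] (invalidations this op: 0; running total: 0)
Op 2: C1 write [C1 write: invalidate ['C0=M'] -> C1=M] -> [I,M,I] (invalidations this op: 1; running total: 1)
Op 3: C1 read [C1 read: already in M, no change] -> [I,M,I] (invalidations this op: 0; running total: 1)
Op 4: C0 read [C0 read from I: others=['C1=M'] -> C0=S, others downsized to S] -> [S,S,I] (invalidations this op: 0; running total: 1)
Op 5: C2 read [C2 read from I: others=['C0=S', 'C1=S'] -> C2=S, others downsized to S] -> [S,S,S] (invalidations this op: 0; running total: 1)
Op 6: C1 write [C1 write: invalidate ['C0=S', 'C2=S'] -> C1=M] -> [I,M,I] (invalidations this op: 2; running total: 3)
Op 7: C1 read [C1 read: already in M, no change] -> [I,M,I] (invalidations this op: 0; running total: 3)
Op 8: C0 write [C0 write: invalidate ['C1=M'] -> C0=M] -> [M,I,I] (invalidations this op: 1; running total: 4)
Op 9: C0 write [C0 write: already M (modified), no change] -> [M,I,I] (invalidations this op: 0; running total: 4)

Answer: 4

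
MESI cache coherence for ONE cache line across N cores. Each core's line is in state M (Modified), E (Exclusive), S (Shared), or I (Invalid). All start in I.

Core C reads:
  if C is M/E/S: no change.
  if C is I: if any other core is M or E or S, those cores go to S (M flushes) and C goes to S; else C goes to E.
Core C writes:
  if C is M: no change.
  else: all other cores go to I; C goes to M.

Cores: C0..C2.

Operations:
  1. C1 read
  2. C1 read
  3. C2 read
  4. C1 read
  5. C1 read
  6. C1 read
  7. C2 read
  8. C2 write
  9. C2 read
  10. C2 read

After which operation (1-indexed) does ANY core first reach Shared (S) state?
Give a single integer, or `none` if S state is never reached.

Op 1: C1 read [C1 read from I: no other sharers -> C1=E (exclusive)] -> [I,E,I]
Op 2: C1 read [C1 read: already in E, no change] -> [I,E,I]
Op 3: C2 read [C2 read from I: others=['C1=E'] -> C2=S, others downsized to S] -> [I,S,S]
  -> First S state at op 3; remaining ops need not be traced.

Answer: 3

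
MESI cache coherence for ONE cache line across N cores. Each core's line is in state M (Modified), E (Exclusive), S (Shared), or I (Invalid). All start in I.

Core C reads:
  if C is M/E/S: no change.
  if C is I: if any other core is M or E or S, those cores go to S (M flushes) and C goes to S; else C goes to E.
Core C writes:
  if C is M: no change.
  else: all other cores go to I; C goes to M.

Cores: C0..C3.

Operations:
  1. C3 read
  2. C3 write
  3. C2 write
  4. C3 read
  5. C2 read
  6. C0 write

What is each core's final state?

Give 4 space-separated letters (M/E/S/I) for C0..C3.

Op 1: C3 read [C3 read from I: no other sharers -> C3=E (exclusive)] -> [I,I,I,E]
Op 2: C3 write [C3 write: invalidate none -> C3=M] -> [I,I,I,M]
Op 3: C2 write [C2 write: invalidate ['C3=M'] -> C2=M] -> [I,I,M,I]
Op 4: C3 read [C3 read from I: others=['C2=M'] -> C3=S, others downsized to S] -> [I,I,S,S]
Op 5: C2 read [C2 read: already in S, no change] -> [I,I,S,S]
Op 6: C0 write [C0 write: invalidate ['C2=S', 'C3=S'] -> C0=M] -> [M,I,I,I]

Answer: M I I I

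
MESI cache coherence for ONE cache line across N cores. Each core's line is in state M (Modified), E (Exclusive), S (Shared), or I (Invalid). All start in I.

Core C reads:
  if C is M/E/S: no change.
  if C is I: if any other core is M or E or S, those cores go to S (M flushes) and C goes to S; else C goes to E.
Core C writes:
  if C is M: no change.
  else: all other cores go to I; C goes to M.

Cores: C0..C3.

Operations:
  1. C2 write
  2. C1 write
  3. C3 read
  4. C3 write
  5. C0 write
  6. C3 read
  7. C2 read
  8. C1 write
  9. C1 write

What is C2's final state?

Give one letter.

Answer: I

Derivation:
Op 1: C2 write [C2 write: invalidate none -> C2=M] -> [I,I,M,I]
Op 2: C1 write [C1 write: invalidate ['C2=M'] -> C1=M] -> [I,M,I,I]
Op 3: C3 read [C3 read from I: others=['C1=M'] -> C3=S, others downsized to S] -> [I,S,I,S]
Op 4: C3 write [C3 write: invalidate ['C1=S'] -> C3=M] -> [I,I,I,M]
Op 5: C0 write [C0 write: invalidate ['C3=M'] -> C0=M] -> [M,I,I,I]
Op 6: C3 read [C3 read from I: others=['C0=M'] -> C3=S, others downsized to S] -> [S,I,I,S]
Op 7: C2 read [C2 read from I: others=['C0=S', 'C3=S'] -> C2=S, others downsized to S] -> [S,I,S,S]
Op 8: C1 write [C1 write: invalidate ['C0=S', 'C2=S', 'C3=S'] -> C1=M] -> [I,M,I,I]
Op 9: C1 write [C1 write: already M (modified), no change] -> [I,M,I,I]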